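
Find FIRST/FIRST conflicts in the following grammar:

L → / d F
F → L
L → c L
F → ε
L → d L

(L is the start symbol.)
A FIRST/FIRST conflict occurs when two productions N → α and N → β for the same non-terminal have FIRST(α) ∩ FIRST(β) ≠ ∅ (with ε ∈ FIRST of a nullable right-hand side, so two nullable alternatives also conflict).

FIRST sets of the non-terminals at (or reachable through a nullable prefix from) the front of some alternative:
  FIRST(L) = { '/', 'c', 'd' }

Productions for L:
  L → / d F: FIRST = { '/' }
  L → c L: FIRST = { 'c' }
  L → d L: FIRST = { 'd' }
Productions for F:
  F → L: FIRST = { '/', 'c', 'd' }
  F → ε: FIRST = { ε }

All alternatives of each non-terminal have pairwise disjoint FIRST sets.

Answer: No FIRST/FIRST conflicts.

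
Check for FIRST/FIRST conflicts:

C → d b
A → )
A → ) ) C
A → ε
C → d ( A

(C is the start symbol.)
Productions for C:
  C → d b: FIRST = { 'd' }
  C → d ( A: FIRST = { 'd' }
Productions for A:
  A → ): FIRST = { ')' }
  A → ) ) C: FIRST = { ')' }
  A → ε: FIRST = { ε }

Conflict for C: C → d b and C → d ( A
  Overlap: { 'd' }
Conflict for A: A → ) and A → ) ) C
  Overlap: { ')' }

Answer: Yes. C → d b / C → d '(' A on { 'd' }; A → ')' / A → ')' ')' C on { ')' }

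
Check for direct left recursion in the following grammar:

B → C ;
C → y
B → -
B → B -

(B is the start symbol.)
Yes, B is left-recursive

B → C ;: starts with C
C → y: starts with y
B → -: starts with '-'
B → B -: LEFT RECURSIVE (starts with B)

The grammar has direct left recursion on: B.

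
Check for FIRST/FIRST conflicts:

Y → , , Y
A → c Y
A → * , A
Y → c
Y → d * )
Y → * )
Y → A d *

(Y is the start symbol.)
A FIRST/FIRST conflict occurs when two productions N → α and N → β for the same non-terminal have FIRST(α) ∩ FIRST(β) ≠ ∅ (with ε ∈ FIRST of a nullable right-hand side, so two nullable alternatives also conflict).

FIRST sets of the non-terminals at (or reachable through a nullable prefix from) the front of some alternative:
  FIRST(A) = { '*', 'c' }

Productions for Y:
  Y → , , Y: FIRST = { ',' }
  Y → c: FIRST = { 'c' }
  Y → d * ): FIRST = { 'd' }
  Y → * ): FIRST = { '*' }
  Y → A d *: FIRST = { '*', 'c' }
Productions for A:
  A → c Y: FIRST = { 'c' }
  A → * , A: FIRST = { '*' }

Conflict for Y: Y → c and Y → A d *
  Overlap: { 'c' }
Conflict for Y: Y → * ) and Y → A d *
  Overlap: { '*' }

Answer: Yes. Y → c / Y → A d '*' on { 'c' }; Y → '*' ')' / Y → A d '*' on { '*' }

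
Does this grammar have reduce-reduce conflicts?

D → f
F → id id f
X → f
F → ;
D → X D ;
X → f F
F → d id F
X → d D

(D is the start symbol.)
A reduce-reduce conflict occurs when an LR(0) state has two complete items [A → α .] and [B → β .] — both call for a reduction, and with no lookahead the parser cannot choose between them.

Augment with D' → D and build the canonical LR(0) collection (I0 = CLOSURE({[D' → . D]}), then GOTO on every symbol after a dot until no new states appear). It has 16 states:
  I0: { [D → . X D ;], [D → . f], [D' → . D], [X → . d D], [X → . f F], [X → . f] }  — shift
  I1: { [D' → D .] }  — accept
  I2: { [D → . X D ;], [D → . f], [D → X . D ;], [X → . d D], [X → . f F], [X → . f] }  — shift
  I3: { [D → . X D ;], [D → . f], [X → . d D], [X → . f F], [X → . f], [X → d . D] }  — shift
  I4: { [D → f .], [F → . ;], [F → . d id F], [F → . id id f], [X → f . F], [X → f .] }  — shift, 2 reduces
  I5: { [F → ; .] }  — reduce
  I6: { [X → f F .] }  — reduce
  I7: { [F → d . id F] }  — shift
  I8: { [F → id . id f] }  — shift
  I9: { [F → id id . f] }  — shift
  I10: { [F → id id f .] }  — reduce
  I11: { [F → . ;], [F → . d id F], [F → . id id f], [F → d id . F] }  — shift
  I12: { [F → d id F .] }  — reduce
  I13: { [X → d D .] }  — reduce
  I14: { [D → X D . ;] }  — shift
  I15: { [D → X D ; .] }  — reduce

I4 contains complete items [D → f .], [X → f .] — reduce-reduce conflict.

Answer: Yes — I4: [D → f .] vs [X → f .]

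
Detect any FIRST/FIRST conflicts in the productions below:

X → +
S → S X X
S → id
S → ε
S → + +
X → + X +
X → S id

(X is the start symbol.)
Yes. X → '+' / X → '+' X '+' on { '+' }; X → '+' / X → S id on { '+' }; X → '+' X '+' / X → S id on { '+' }; S → S X X / S → id on { 'id' }; S → S X X / S → '+' '+' on { '+' }

A FIRST/FIRST conflict occurs when two productions N → α and N → β for the same non-terminal have FIRST(α) ∩ FIRST(β) ≠ ∅ (with ε ∈ FIRST of a nullable right-hand side, so two nullable alternatives also conflict).

FIRST sets of the non-terminals at (or reachable through a nullable prefix from) the front of some alternative:
  FIRST(S) = { '+', 'id', ε }
  FIRST(X) = { '+', 'id' }

Productions for X:
  X → +: FIRST = { '+' }
  X → + X +: FIRST = { '+' }
  X → S id: FIRST = { '+', 'id' }
Productions for S:
  S → S X X: FIRST = { '+', 'id' }
  S → id: FIRST = { 'id' }
  S → ε: FIRST = { ε }
  S → + +: FIRST = { '+' }

Conflict for X: X → + and X → + X +
  Overlap: { '+' }
Conflict for X: X → + and X → S id
  Overlap: { '+' }
Conflict for X: X → + X + and X → S id
  Overlap: { '+' }
Conflict for S: S → S X X and S → id
  Overlap: { 'id' }
Conflict for S: S → S X X and S → + +
  Overlap: { '+' }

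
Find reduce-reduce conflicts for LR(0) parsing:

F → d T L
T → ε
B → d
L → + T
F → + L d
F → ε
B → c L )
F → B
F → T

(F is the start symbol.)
Augment with F' → F and build the canonical LR(0) collection (I0 = CLOSURE({[F' → . F]}), then GOTO on every symbol after a dot until no new states appear). It has 15 states:
  I0: { [B → . c L )], [B → . d], [F → . + L d], [F → . B], [F → . T], [F → . d T L], [F → .], [F' → . F], [T → .] }  — shift, 2 reduces
  I1: { [F → + . L d], [L → . + T] }  — shift
  I2: { [F → B .] }  — reduce
  I3: { [F' → F .] }  — accept
  I4: { [F → T .] }  — reduce
  I5: { [B → c . L )], [L → . + T] }  — shift
  I6: { [B → d .], [F → d . T L], [T → .] }  — 2 reduces
  I7: { [F → d T . L], [L → . + T] }  — shift
  I8: { [L → + . T], [T → .] }  — reduce
  I9: { [F → d T L .] }  — reduce
  I10: { [L → + T .] }  — reduce
  I11: { [B → c L . )] }  — shift
  I12: { [B → c L ) .] }  — reduce
  I13: { [F → + L . d] }  — shift
  I14: { [F → + L d .] }  — reduce

I0 contains complete items [F → .], [T → .] — reduce-reduce conflict.
I6 contains complete items [B → d .], [T → .] — reduce-reduce conflict.

Answer: Yes — I0: [F → .] vs [T → .]; I6: [B → d .] vs [T → .]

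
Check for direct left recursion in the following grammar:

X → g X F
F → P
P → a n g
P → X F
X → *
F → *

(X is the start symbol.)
X → g X F: starts with g
F → P: starts with P
P → a n g: starts with a
P → X F: starts with X
X → *: starts with '*'
F → *: starts with '*'

No direct left recursion found.

Answer: No direct left recursion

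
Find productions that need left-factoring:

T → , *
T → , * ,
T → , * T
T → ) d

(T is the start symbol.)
Yes, T has productions with common prefix ', *'

Left-factoring is needed when two productions for the same non-terminal
share a common prefix on the right-hand side.

Productions for T:
  T → , *
  T → , * ,
  T → , * T
  T → ) d

Found common prefix ', *' in productions for T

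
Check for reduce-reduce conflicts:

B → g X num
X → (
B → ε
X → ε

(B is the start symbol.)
Augment with B' → B and build the canonical LR(0) collection (I0 = CLOSURE({[B' → . B]}), then GOTO on every symbol after a dot until no new states appear). It has 6 states:
  I0: { [B → . g X num], [B → .], [B' → . B] }  — shift, reduce
  I1: { [B' → B .] }  — accept
  I2: { [B → g . X num], [X → . (], [X → .] }  — shift, reduce
  I3: { [X → ( .] }  — reduce
  I4: { [B → g X . num] }  — shift
  I5: { [B → g X num .] }  — reduce

No state contains more than one complete item.

Answer: No reduce-reduce conflicts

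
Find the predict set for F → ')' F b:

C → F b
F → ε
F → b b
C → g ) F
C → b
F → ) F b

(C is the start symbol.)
PREDICT(F → ')' F b) = (FIRST(RHS) \ {ε}) ∪ (FOLLOW(F) if ε ∈ FIRST(RHS), i.e. RHS ⇒* ε)
FIRST(')' F b) = { ')' }
ε ∉ FIRST(')' F b), so FOLLOW(F) is not added.
PREDICT(F → ')' F b) = { ')' }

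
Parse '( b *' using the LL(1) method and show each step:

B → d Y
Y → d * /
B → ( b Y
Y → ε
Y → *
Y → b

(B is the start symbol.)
LL(1) parsing maintains a stack (initially the start symbol over $) and the input. At each step: if the stack top is a terminal, match it against the current input token; if it is a non-terminal N, replace it with the RHS of M[N, lookahead] (the unique production whose predict set contains the lookahead).

Stack is shown with the top on the left.

Stack    Input    Action
------------------------
B $      ( b * $  output B → ( b Y
( b Y $  ( b * $  match '('
b Y $    b * $    match 'b'
Y $      * $      output Y → *
* $      * $      match '*'
$        $        accept

The string is accepted.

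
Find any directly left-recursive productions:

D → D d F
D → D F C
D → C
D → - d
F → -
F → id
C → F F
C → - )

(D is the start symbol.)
Yes, D is left-recursive

Direct left recursion occurs when N → N α for some non-terminal N (the right-hand side begins with the left-hand side itself).

D → D d F: LEFT RECURSIVE (starts with D)
D → D F C: LEFT RECURSIVE (starts with D)
D → C: starts with C
D → - d: starts with '-'
F → -: starts with '-'
F → id: starts with id
C → F F: starts with F
C → - ): starts with '-'

The grammar has direct left recursion on: D.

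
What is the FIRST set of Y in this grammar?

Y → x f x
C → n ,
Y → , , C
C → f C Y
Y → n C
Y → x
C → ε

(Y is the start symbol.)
To compute FIRST(Y), examine every production with Y on the left-hand side, reading each right-hand side left to right until a non-nullable symbol is reached.

From Y → x f x:
  - x is a terminal: add 'x' and stop
From Y → , , C:
  - ',' is a terminal: add ',' and stop
From Y → n C:
  - n is a terminal: add 'n' and stop
From Y → x:
  - x is a terminal: add 'x' and stop

Collecting: FIRST(Y) = { ',', 'n', 'x' }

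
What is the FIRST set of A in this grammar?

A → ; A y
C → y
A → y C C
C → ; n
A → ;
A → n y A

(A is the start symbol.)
To compute FIRST(A), examine every production with A on the left-hand side, reading each right-hand side left to right until a non-nullable symbol is reached.

From A → ; A y:
  - ';' is a terminal: add ';' and stop
From A → y C C:
  - y is a terminal: add 'y' and stop
From A → ;:
  - ';' is a terminal: add ';' and stop
From A → n y A:
  - n is a terminal: add 'n' and stop

Collecting: FIRST(A) = { ';', 'n', 'y' }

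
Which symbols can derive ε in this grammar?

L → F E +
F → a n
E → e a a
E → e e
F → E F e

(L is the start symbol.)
None

A non-terminal is nullable if it can derive ε (the empty string): either it has an ε-production, or it has a production whose right-hand side consists entirely of nullable non-terminals.

There are no ε-productions, so no non-terminal can derive ε.
No non-terminals are nullable.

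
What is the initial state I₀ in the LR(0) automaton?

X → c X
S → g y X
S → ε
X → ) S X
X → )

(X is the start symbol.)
First, augment the grammar with X' → X
I₀ = CLOSURE({ [X' → . X] }):
  [X' → . X] has the dot before X: add [X → . c X], [X → . ) S X], [X → . )]
No further items can be added.

I₀ = { [X → . ) S X], [X → . )], [X → . c X], [X' → . X] }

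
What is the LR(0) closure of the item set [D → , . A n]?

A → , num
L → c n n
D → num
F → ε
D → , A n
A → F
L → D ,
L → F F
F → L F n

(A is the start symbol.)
{ [A → . , num], [A → . F], [D → , . A n], [D → . , A n], [D → . num], [F → . L F n], [F → .], [L → . D ,], [L → . F F], [L → . c n n] }

To compute CLOSURE, for each item [A → α.Bβ] where B is a non-terminal, add [B → .γ] for all productions B → γ; repeat for the newly added items until nothing changes.

Start with: [D → , . A n]
  [D → , . A n] has the dot before A: add [A → . , num], [A → . F]
  [A → . F] has the dot before F: add [F → .], [F → . L F n]
  [F → . L F n] has the dot before L: add [L → . c n n], [L → . D ,], [L → . F F]
  [L → . D ,] has the dot before D: add [D → . num], [D → . , A n]
No further items can be added.

CLOSURE = { [A → . , num], [A → . F], [D → , . A n], [D → . , A n], [D → . num], [F → . L F n], [F → .], [L → . D ,], [L → . F F], [L → . c n n] }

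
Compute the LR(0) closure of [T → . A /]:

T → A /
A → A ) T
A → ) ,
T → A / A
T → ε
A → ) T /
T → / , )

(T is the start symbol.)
{ [A → . ) ,], [A → . ) T /], [A → . A ) T], [T → . A /] }

To compute CLOSURE, for each item [A → α.Bβ] where B is a non-terminal, add [B → .γ] for all productions B → γ; repeat for the newly added items until nothing changes.

Start with: [T → . A /]
  [T → . A /] has the dot before A: add [A → . A ) T], [A → . ) ,], [A → . ) T /]
No further items can be added.

CLOSURE = { [A → . ) ,], [A → . ) T /], [A → . A ) T], [T → . A /] }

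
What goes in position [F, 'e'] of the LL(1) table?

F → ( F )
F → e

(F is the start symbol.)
F → e

To find M[F, 'e'], we find productions for F where 'e' is in the predict set (PREDICT(N → α) = (FIRST(α) \ {ε}) ∪ (FOLLOW(N) if α ⇒* ε)).

F → ( F ): PREDICT = { '(' }
F → e: PREDICT = { 'e' }
  'e' is in predict set, so this production goes in M[F, 'e']

M[F, 'e'] = F → e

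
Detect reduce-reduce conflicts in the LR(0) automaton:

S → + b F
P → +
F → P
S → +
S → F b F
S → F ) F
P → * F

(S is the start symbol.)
Augment with S' → S and build the canonical LR(0) collection (I0 = CLOSURE({[S' → . S]}), then GOTO on every symbol after a dot until no new states appear). It has 14 states:
  I0: { [F → . P], [P → . * F], [P → . +], [S → . + b F], [S → . +], [S → . F ) F], [S → . F b F], [S' → . S] }  — shift
  I1: { [F → . P], [P → * . F], [P → . * F], [P → . +] }  — shift
  I2: { [P → + .], [S → + . b F], [S → + .] }  — shift, 2 reduces
  I3: { [S → F . ) F], [S → F . b F] }  — shift
  I4: { [F → P .] }  — reduce
  I5: { [S' → S .] }  — accept
  I6: { [F → . P], [P → . * F], [P → . +], [S → F ) . F] }  — shift
  I7: { [F → . P], [P → . * F], [P → . +], [S → F b . F] }  — shift
  I8: { [P → + .] }  — reduce
  I9: { [S → F b F .] }  — reduce
  I10: { [S → F ) F .] }  — reduce
  I11: { [F → . P], [P → . * F], [P → . +], [S → + b . F] }  — shift
  I12: { [S → + b F .] }  — reduce
  I13: { [P → * F .] }  — reduce

I2 contains complete items [P → + .], [S → + .] — reduce-reduce conflict.

Answer: Yes — I2: [P → + .] vs [S → + .]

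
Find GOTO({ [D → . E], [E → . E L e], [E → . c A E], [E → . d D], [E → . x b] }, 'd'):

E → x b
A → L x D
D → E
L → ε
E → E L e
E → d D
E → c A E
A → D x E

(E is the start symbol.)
{ [D → . E], [E → . E L e], [E → . c A E], [E → . d D], [E → . x b], [E → d . D] }

GOTO(I, 'd') = CLOSURE({ [A → αX.β] : [A → α.Xβ] ∈ I, X = 'd' })

Items with dot before 'd', with the dot advanced:
  [E → . d D] → [E → d . D]
Closure of the advanced items:
  [E → d . D] has the dot before D: add [D → . E]
  [D → . E] has the dot before E: add [E → . x b], [E → . E L e], [E → . d D], [E → . c A E]

GOTO = { [D → . E], [E → . E L e], [E → . c A E], [E → . d D], [E → . x b], [E → d . D] }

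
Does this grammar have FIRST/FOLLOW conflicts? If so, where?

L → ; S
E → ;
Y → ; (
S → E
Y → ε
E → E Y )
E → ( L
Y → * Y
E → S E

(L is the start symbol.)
A FIRST/FOLLOW conflict occurs when a non-terminal N has a nullable alternative N → β (β ⇒* ε) and another alternative N → α with FIRST(α) ∩ FOLLOW(N) ≠ ∅: on such a lookahead the parser cannot decide between expanding α and letting N vanish via β.

Nullable non-terminals: Y.

Y: nullable alternative(s) Y → ε; FOLLOW(Y) = { ')' }
  Y → ; (: FIRST \ {ε} = { ';' } — disjoint from FOLLOW(Y)
  Y → ε: FIRST \ {ε} = { } — this is the only nullable alternative, skip
  Y → * Y: FIRST \ {ε} = { '*' } — disjoint from FOLLOW(Y)

E, L, S have no nullable alternative, so no FIRST/FOLLOW check is needed there.

No FIRST/FOLLOW conflicts found.

Answer: No FIRST/FOLLOW conflicts.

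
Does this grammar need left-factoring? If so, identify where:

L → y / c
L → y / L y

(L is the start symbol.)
Yes, L has productions with common prefix 'y /'

Left-factoring is needed when two productions for the same non-terminal
share a common prefix on the right-hand side.

Productions for L:
  L → y / c
  L → y / L y

Found common prefix 'y /' in productions for L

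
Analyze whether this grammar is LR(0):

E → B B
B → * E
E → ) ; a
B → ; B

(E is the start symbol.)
A grammar is LR(0) if no state in the canonical LR(0) collection has:
  - both a shift item (dot before a terminal) and a complete item (shift-reduce conflict), or
  - two or more complete items (reduce-reduce conflict; the accept item [E' → E .] counts as a complete item here).

Augment with E' → E and build the canonical LR(0) collection (I0 = CLOSURE({[E' → . E]}), then GOTO on every symbol after a dot until no new states appear). It has 11 states:
  I0: { [B → . * E], [B → . ; B], [E → . ) ; a], [E → . B B], [E' → . E] }  — shift
  I1: { [E → ) . ; a] }  — shift
  I2: { [B → * . E], [B → . * E], [B → . ; B], [E → . ) ; a], [E → . B B] }  — shift
  I3: { [B → . * E], [B → . ; B], [B → ; . B] }  — shift
  I4: { [B → . * E], [B → . ; B], [E → B . B] }  — shift
  I5: { [E' → E .] }  — accept
  I6: { [E → B B .] }  — reduce
  I7: { [B → ; B .] }  — reduce
  I8: { [B → * E .] }  — reduce
  I9: { [E → ) ; . a] }  — shift
  I10: { [E → ) ; a .] }  — reduce

Every state is either a pure shift/goto state or contains exactly one complete item and nothing to shift — no conflicts. The grammar is LR(0).

Answer: Yes, the grammar is LR(0)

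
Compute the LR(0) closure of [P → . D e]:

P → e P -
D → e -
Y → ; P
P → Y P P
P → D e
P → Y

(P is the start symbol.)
To compute CLOSURE, for each item [A → α.Bβ] where B is a non-terminal, add [B → .γ] for all productions B → γ; repeat for the newly added items until nothing changes.

Start with: [P → . D e]
  [P → . D e] has the dot before D: add [D → . e -]
No further items can be added.

CLOSURE = { [D → . e -], [P → . D e] }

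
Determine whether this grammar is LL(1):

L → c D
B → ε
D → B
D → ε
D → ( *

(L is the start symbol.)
No. Predict set conflict for D: { $ }

Relevant sets:
  FIRST(B) = { ε }
  FOLLOW(D) = { $ }

For D:
  PREDICT(D → B) = { $ }
  PREDICT(D → ε) = { $ }
  PREDICT(D → '(' '*') = { '(' }
L, B have a single production, so nothing to check there.

Conflict found: Predict set conflict for D: { $ }
The grammar is NOT LL(1).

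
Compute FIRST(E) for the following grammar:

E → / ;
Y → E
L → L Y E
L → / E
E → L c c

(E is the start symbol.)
{ '/' }

FIRST sets of the other non-terminals involved (by the same procedure, iterated to a fixed point):
  FIRST(L) = { '/' }

From E → / ;:
  - '/' is a terminal: add '/' and stop
From E → L c c:
  - L is a non-terminal: add FIRST(L) \ {ε} = { '/' }
    L is not nullable, so stop

Collecting: FIRST(E) = { '/' }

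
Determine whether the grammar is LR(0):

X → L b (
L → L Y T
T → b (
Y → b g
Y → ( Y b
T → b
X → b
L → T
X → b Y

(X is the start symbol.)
No. Shift-reduce conflict between [T → b .] and [T → b . (]

A grammar is LR(0) if no state in the canonical LR(0) collection has:
  - both a shift item (dot before a terminal) and a complete item (shift-reduce conflict), or
  - two or more complete items (reduce-reduce conflict; the accept item [X' → X .] counts as a complete item here).

Augment with X' → X and build the canonical LR(0) collection (I0 = CLOSURE({[X' → . X]}), then GOTO on every symbol after a dot until no new states appear). It has 18 states:
  I0: { [L → . L Y T], [L → . T], [T → . b (], [T → . b], [X → . L b (], [X → . b Y], [X → . b], [X' → . X] }  — shift
  I1: { [L → L . Y T], [X → L . b (], [Y → . ( Y b], [Y → . b g] }  — shift
  I2: { [L → T .] }  — reduce
  I3: { [X' → X .] }  — accept
  I4: { [T → b . (], [T → b .], [X → b . Y], [X → b .], [Y → . ( Y b], [Y → . b g] }  — shift, 2 reduces
  I5: { [T → b ( .], [Y → ( . Y b], [Y → . ( Y b], [Y → . b g] }  — shift, reduce
  I6: { [X → b Y .] }  — reduce
  I7: { [Y → b . g] }  — shift
  I8: { [Y → b g .] }  — reduce
  I9: { [Y → ( . Y b], [Y → . ( Y b], [Y → . b g] }  — shift
  I10: { [Y → ( Y . b] }  — shift
  I11: { [Y → ( Y b .] }  — reduce
  I12: { [L → L Y . T], [T → . b (], [T → . b] }  — shift
  I13: { [X → L b . (], [Y → b . g] }  — shift
  I14: { [X → L b ( .] }  — reduce
  I15: { [L → L Y T .] }  — reduce
  I16: { [T → b . (], [T → b .] }  — shift, reduce
  I17: { [T → b ( .] }  — reduce

Conflict in state I4:
  Shift-reduce conflict between [T → b .] and [T → b . (]
So the grammar is NOT LR(0).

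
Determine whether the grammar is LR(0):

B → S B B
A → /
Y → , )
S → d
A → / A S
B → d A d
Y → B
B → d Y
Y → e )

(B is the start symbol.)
Augment with B' → B and build the canonical LR(0) collection (I0 = CLOSURE({[B' → . B]}), then GOTO on every symbol after a dot until no new states appear). It has 18 states:
  I0: { [B → . S B B], [B → . d A d], [B → . d Y], [B' → . B], [S → . d] }  — shift
  I1: { [B' → B .] }  — accept
  I2: { [B → . S B B], [B → . d A d], [B → . d Y], [B → S . B B], [S → . d] }  — shift
  I3: { [A → . / A S], [A → . /], [B → . S B B], [B → . d A d], [B → . d Y], [B → d . A d], [B → d . Y], [S → . d], [S → d .], [Y → . , )], [Y → . B], [Y → . e )] }  — shift, reduce
  I4: { [Y → , . )] }  — shift
  I5: { [A → . / A S], [A → . /], [A → / . A S], [A → / .] }  — shift, reduce
  I6: { [B → d A . d] }  — shift
  I7: { [Y → B .] }  — reduce
  I8: { [B → d Y .] }  — reduce
  I9: { [Y → e . )] }  — shift
  I10: { [Y → e ) .] }  — reduce
  I11: { [B → d A d .] }  — reduce
  I12: { [A → / A . S], [S → . d] }  — shift
  I13: { [A → / A S .] }  — reduce
  I14: { [S → d .] }  — reduce
  I15: { [Y → , ) .] }  — reduce
  I16: { [B → . S B B], [B → . d A d], [B → . d Y], [B → S B . B], [S → . d] }  — shift
  I17: { [B → S B B .] }  — reduce

Conflict in state I3:
  Shift-reduce conflict between [S → d .] and [A → . /]
So the grammar is NOT LR(0).

Answer: No. Shift-reduce conflict between [S → d .] and [A → . /]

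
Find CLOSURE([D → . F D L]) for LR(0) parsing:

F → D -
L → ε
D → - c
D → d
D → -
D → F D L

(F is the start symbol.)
{ [D → . - c], [D → . -], [D → . F D L], [D → . d], [F → . D -] }

Start with: [D → . F D L]
  [D → . F D L] has the dot before F: add [F → . D -]
  [F → . D -] has the dot before D: add [D → . - c], [D → . d], [D → . -]
No further items can be added.

CLOSURE = { [D → . - c], [D → . -], [D → . F D L], [D → . d], [F → . D -] }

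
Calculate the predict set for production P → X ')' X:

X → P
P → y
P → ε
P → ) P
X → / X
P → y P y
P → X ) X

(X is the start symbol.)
{ ')', '/', 'y' }

PREDICT(P → X ')' X) = (FIRST(RHS) \ {ε}) ∪ (FOLLOW(P) if ε ∈ FIRST(RHS), i.e. RHS ⇒* ε)
FIRST(X) = { ')', '/', 'y', ε }
FIRST(X ')' X) = { ')', '/', 'y' }
ε ∉ FIRST(X ')' X), so FOLLOW(P) is not added.
PREDICT(P → X ')' X) = { ')', '/', 'y' }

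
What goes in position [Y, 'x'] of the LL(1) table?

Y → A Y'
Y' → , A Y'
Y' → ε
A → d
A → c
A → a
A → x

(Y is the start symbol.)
Y → A Y'

To find M[Y, 'x'], we find productions for Y where 'x' is in the predict set (PREDICT(N → α) = (FIRST(α) \ {ε}) ∪ (FOLLOW(N) if α ⇒* ε)).

Relevant sets:
  FIRST(A) = { 'a', 'c', 'd', 'x' }

Y → A Y': PREDICT = { 'a', 'c', 'd', 'x' }
  'x' is in predict set, so this production goes in M[Y, 'x']

M[Y, 'x'] = Y → A Y'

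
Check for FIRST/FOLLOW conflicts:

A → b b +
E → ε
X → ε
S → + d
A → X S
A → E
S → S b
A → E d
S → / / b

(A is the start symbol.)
No FIRST/FOLLOW conflicts.

Nullable non-terminals: A, E, X.
FIRST sets used below: FIRST(X) = { ε }, FIRST(S) = { '+', '/' }, FIRST(E) = { ε }

A: nullable alternative(s) A → E; FOLLOW(A) = { $ }
  A → b b +: FIRST \ {ε} = { 'b' } — disjoint from FOLLOW(A)
  A → X S: FIRST \ {ε} = { '+', '/' } — disjoint from FOLLOW(A)
  A → E: FIRST \ {ε} = { } — this is the only nullable alternative, skip
  A → E d: FIRST \ {ε} = { 'd' } — disjoint from FOLLOW(A)
E has a nullable alternative but only one production, so nothing to check.
X has a nullable alternative but only one production, so nothing to check.

S has no nullable alternative, so no FIRST/FOLLOW check is needed there.

No FIRST/FOLLOW conflicts found.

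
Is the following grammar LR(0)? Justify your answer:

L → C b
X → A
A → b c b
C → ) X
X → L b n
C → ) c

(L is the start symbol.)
Yes, the grammar is LR(0)

Augment with L' → L and build the canonical LR(0) collection (I0 = CLOSURE({[L' → . L]}), then GOTO on every symbol after a dot until no new states appear). It has 14 states:
  I0: { [C → . ) X], [C → . ) c], [L → . C b], [L' → . L] }  — shift
  I1: { [A → . b c b], [C → ) . X], [C → ) . c], [C → . ) X], [C → . ) c], [L → . C b], [X → . A], [X → . L b n] }  — shift
  I2: { [L → C . b] }  — shift
  I3: { [L' → L .] }  — accept
  I4: { [L → C b .] }  — reduce
  I5: { [X → A .] }  — reduce
  I6: { [X → L . b n] }  — shift
  I7: { [C → ) X .] }  — reduce
  I8: { [A → b . c b] }  — shift
  I9: { [C → ) c .] }  — reduce
  I10: { [A → b c . b] }  — shift
  I11: { [A → b c b .] }  — reduce
  I12: { [X → L b . n] }  — shift
  I13: { [X → L b n .] }  — reduce

Every state is either a pure shift/goto state or contains exactly one complete item and nothing to shift — no conflicts. The grammar is LR(0).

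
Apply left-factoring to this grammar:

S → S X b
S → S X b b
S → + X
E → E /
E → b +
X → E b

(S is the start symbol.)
Left-factoring transforms A → αβ₁ | αβ₂ into A → αA' and A' → β₁ | β₂
(α is the longest common prefix among the alternatives). Repeat until
no nonterminal has two alternatives with a common prefix.

Round 1: S has alternatives sharing prefix 'S X b'. Introduce S': S → S X b S'
  Add: S' → ε
  Add: S' → b

No remaining common prefixes — done.

Resulting grammar:
S → S X b S'
S' → ε
S' → b
S → + X
E → E /
E → b +
X → E b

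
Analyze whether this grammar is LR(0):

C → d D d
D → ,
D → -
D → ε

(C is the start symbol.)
No. Shift-reduce conflict between [D → .] and [D → . ,]

A grammar is LR(0) if no state in the canonical LR(0) collection has:
  - both a shift item (dot before a terminal) and a complete item (shift-reduce conflict), or
  - two or more complete items (reduce-reduce conflict; the accept item [C' → C .] counts as a complete item here).

Augment with C' → C and build the canonical LR(0) collection (I0 = CLOSURE({[C' → . C]}), then GOTO on every symbol after a dot until no new states appear). It has 7 states:
  I0: { [C → . d D d], [C' → . C] }  — shift
  I1: { [C' → C .] }  — accept
  I2: { [C → d . D d], [D → . ,], [D → . -], [D → .] }  — shift, reduce
  I3: { [D → , .] }  — reduce
  I4: { [D → - .] }  — reduce
  I5: { [C → d D . d] }  — shift
  I6: { [C → d D d .] }  — reduce

Conflict in state I2:
  Shift-reduce conflict between [D → .] and [D → . ,]
So the grammar is NOT LR(0).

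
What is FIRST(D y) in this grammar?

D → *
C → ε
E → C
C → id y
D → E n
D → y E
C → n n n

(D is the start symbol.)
FIRST sets of the non-terminals involved (from the grammar, by fixed-point iteration):
  FIRST(D) = { '*', 'id', 'n', 'y' }

To compute FIRST(D y), process the symbols left to right:
Symbol D is a non-terminal. Add FIRST(D) \ {ε} = { '*', 'id', 'n', 'y' }
D is not nullable (ε ∉ FIRST(D)), so stop here.
FIRST(D y) = { '*', 'id', 'n', 'y' }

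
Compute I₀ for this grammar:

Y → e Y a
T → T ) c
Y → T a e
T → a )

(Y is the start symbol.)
{ [T → . T ) c], [T → . a )], [Y → . T a e], [Y → . e Y a], [Y' → . Y] }

First, augment the grammar with Y' → Y
I₀ = CLOSURE({ [Y' → . Y] }):
  [Y' → . Y] has the dot before Y: add [Y → . e Y a], [Y → . T a e]
  [Y → . T a e] has the dot before T: add [T → . T ) c], [T → . a )]
No further items can be added.

I₀ = { [T → . T ) c], [T → . a )], [Y → . T a e], [Y → . e Y a], [Y' → . Y] }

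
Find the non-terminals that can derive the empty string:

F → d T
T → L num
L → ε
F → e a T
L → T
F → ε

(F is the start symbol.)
{ 'F', 'L' }

ε-productions: L → ε, F → ε
So L, F are immediately nullable.
No further non-terminal can be added: every production for the remaining non-terminals contains a terminal or a non-nullable non-terminal.
Nullable = { 'F', 'L' }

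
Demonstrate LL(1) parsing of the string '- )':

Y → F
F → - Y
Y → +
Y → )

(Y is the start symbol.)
LL(1) parsing maintains a stack (initially the start symbol over $) and the input. At each step: if the stack top is a terminal, match it against the current input token; if it is a non-terminal N, replace it with the RHS of M[N, lookahead] (the unique production whose predict set contains the lookahead).

Stack is shown with the top on the left.

Stack  Input  Action
--------------------
Y $    - ) $  output Y → F
F $    - ) $  output F → - Y
- Y $  - ) $  match '-'
Y $    ) $    output Y → )
) $    ) $    match ')'
$      $      accept

The string is accepted.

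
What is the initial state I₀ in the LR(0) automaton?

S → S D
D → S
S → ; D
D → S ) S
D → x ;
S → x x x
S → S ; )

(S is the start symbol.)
First, augment the grammar with S' → S
I₀ = CLOSURE({ [S' → . S] }):
  [S' → . S] has the dot before S: add [S → . S D], [S → . ; D], [S → . x x x], [S → . S ; )]
No further items can be added.

I₀ = { [S → . ; D], [S → . S ; )], [S → . S D], [S → . x x x], [S' → . S] }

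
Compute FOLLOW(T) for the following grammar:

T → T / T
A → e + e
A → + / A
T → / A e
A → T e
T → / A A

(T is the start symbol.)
To compute FOLLOW(T), find every occurrence of T on a right-hand side N → α T β: add FIRST(β) \ {ε}, and if β is empty or nullable also add FOLLOW(N). Iterate to a fixed point.

T is the start symbol, so $ ∈ FOLLOW(T).
In T → T / T: T is followed by '/' T, add FIRST('/' T) \ {ε} = { '/' }
In T → T / T: T is at the end; this adds FOLLOW(T) to itself — nothing new
In A → T e: T is followed by e, add FIRST(e) \ {ε} = { 'e' }

Taking the union: FOLLOW(T) = { $, '/', 'e' }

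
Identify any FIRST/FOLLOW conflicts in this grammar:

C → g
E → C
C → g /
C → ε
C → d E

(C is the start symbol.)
No FIRST/FOLLOW conflicts.

A FIRST/FOLLOW conflict occurs when a non-terminal N has a nullable alternative N → β (β ⇒* ε) and another alternative N → α with FIRST(α) ∩ FOLLOW(N) ≠ ∅: on such a lookahead the parser cannot decide between expanding α and letting N vanish via β.

Nullable non-terminals: C, E.

C: nullable alternative(s) C → ε; FOLLOW(C) = { $ }
  C → g: FIRST \ {ε} = { 'g' } — disjoint from FOLLOW(C)
  C → g /: FIRST \ {ε} = { 'g' } — disjoint from FOLLOW(C)
  C → ε: FIRST \ {ε} = { } — this is the only nullable alternative, skip
  C → d E: FIRST \ {ε} = { 'd' } — disjoint from FOLLOW(C)
E has a nullable alternative but only one production, so nothing to check.

No FIRST/FOLLOW conflicts found.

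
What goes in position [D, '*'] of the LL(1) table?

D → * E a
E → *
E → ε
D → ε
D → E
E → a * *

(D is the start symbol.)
To find M[D, '*'], we find productions for D where '*' is in the predict set (PREDICT(N → α) = (FIRST(α) \ {ε}) ∪ (FOLLOW(N) if α ⇒* ε)).

Relevant sets:
  FIRST(E) = { '*', 'a', ε }
  FOLLOW(D) = { $ }

D → * E a: PREDICT = { '*' }
  '*' is in predict set, so this production goes in M[D, '*']
D → ε: PREDICT = { $ }
D → E: PREDICT = { $, '*', 'a' }
  '*' is in predict set, so this production goes in M[D, '*']

M[D, '*'] = D → * E a, D → E  (a multiply-defined cell — the grammar is not LL(1))

Answer: D → * E a, D → E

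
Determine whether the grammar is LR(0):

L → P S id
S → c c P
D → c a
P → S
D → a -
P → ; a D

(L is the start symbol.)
A grammar is LR(0) if no state in the canonical LR(0) collection has:
  - both a shift item (dot before a terminal) and a complete item (shift-reduce conflict), or
  - two or more complete items (reduce-reduce conflict; the accept item [L' → L .] counts as a complete item here).

Augment with L' → L and build the canonical LR(0) collection (I0 = CLOSURE({[L' → . L]}), then GOTO on every symbol after a dot until no new states appear). It has 16 states:
  I0: { [L → . P S id], [L' → . L], [P → . ; a D], [P → . S], [S → . c c P] }  — shift
  I1: { [P → ; . a D] }  — shift
  I2: { [L' → L .] }  — accept
  I3: { [L → P . S id], [S → . c c P] }  — shift
  I4: { [P → S .] }  — reduce
  I5: { [S → c . c P] }  — shift
  I6: { [P → . ; a D], [P → . S], [S → . c c P], [S → c c . P] }  — shift
  I7: { [S → c c P .] }  — reduce
  I8: { [L → P S . id] }  — shift
  I9: { [L → P S id .] }  — reduce
  I10: { [D → . a -], [D → . c a], [P → ; a . D] }  — shift
  I11: { [P → ; a D .] }  — reduce
  I12: { [D → a . -] }  — shift
  I13: { [D → c . a] }  — shift
  I14: { [D → c a .] }  — reduce
  I15: { [D → a - .] }  — reduce

Every state is either a pure shift/goto state or contains exactly one complete item and nothing to shift — no conflicts. The grammar is LR(0).

Answer: Yes, the grammar is LR(0)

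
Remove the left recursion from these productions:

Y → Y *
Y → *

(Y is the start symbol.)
Y is directly left-recursive. The standard transformation for
  A → A α₁ | ... | A α_m | β₁ | ... | β_n
is
  A  → β₁ A' | ... | β_n A'
  A' → α₁ A' | ... | α_m A' | ε

Y → * becomes Y → * Y'
Y → Y * becomes Y' → * Y'
Add Y' → ε

Resulting grammar:
Y → * Y'
Y' → * Y'
Y' → ε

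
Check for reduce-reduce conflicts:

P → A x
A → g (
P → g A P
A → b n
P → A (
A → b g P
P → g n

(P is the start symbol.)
No reduce-reduce conflicts

A reduce-reduce conflict occurs when an LR(0) state has two complete items [A → α .] and [B → β .] — both call for a reduction, and with no lookahead the parser cannot choose between them.

Augment with P' → P and build the canonical LR(0) collection (I0 = CLOSURE({[P' → . P]}), then GOTO on every symbol after a dot until no new states appear). It has 15 states:
  I0: { [A → . b g P], [A → . b n], [A → . g (], [P → . A (], [P → . A x], [P → . g A P], [P → . g n], [P' → . P] }  — shift
  I1: { [P → A . (], [P → A . x] }  — shift
  I2: { [P' → P .] }  — accept
  I3: { [A → b . g P], [A → b . n] }  — shift
  I4: { [A → . b g P], [A → . b n], [A → . g (], [A → g . (], [P → g . A P], [P → g . n] }  — shift
  I5: { [A → g ( .] }  — reduce
  I6: { [A → . b g P], [A → . b n], [A → . g (], [P → . A (], [P → . A x], [P → . g A P], [P → . g n], [P → g A . P] }  — shift
  I7: { [A → g . (] }  — shift
  I8: { [P → g n .] }  — reduce
  I9: { [P → g A P .] }  — reduce
  I10: { [A → . b g P], [A → . b n], [A → . g (], [A → b g . P], [P → . A (], [P → . A x], [P → . g A P], [P → . g n] }  — shift
  I11: { [A → b n .] }  — reduce
  I12: { [A → b g P .] }  — reduce
  I13: { [P → A ( .] }  — reduce
  I14: { [P → A x .] }  — reduce

No state contains more than one complete item.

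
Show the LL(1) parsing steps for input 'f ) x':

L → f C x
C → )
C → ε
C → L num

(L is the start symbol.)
Stack is shown with the top on the left.

Stack    Input    Action
------------------------
L $      f ) x $  output L → f C x
f C x $  f ) x $  match 'f'
C x $    ) x $    output C → )
) x $    ) x $    match ')'
x $      x $      match 'x'
$        $        accept

The string is accepted.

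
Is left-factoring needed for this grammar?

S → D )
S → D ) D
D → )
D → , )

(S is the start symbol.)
Left-factoring is needed when two productions for the same non-terminal
share a common prefix on the right-hand side.

Productions for S:
  S → D )
  S → D ) D
Productions for D:
  D → )
  D → , )

Found common prefix 'D )' in productions for S

Answer: Yes, S has productions with common prefix 'D )'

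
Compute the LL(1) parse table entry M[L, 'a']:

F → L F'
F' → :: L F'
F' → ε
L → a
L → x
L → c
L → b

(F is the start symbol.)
L → a

To find M[L, 'a'], we find productions for L where 'a' is in the predict set (PREDICT(N → α) = (FIRST(α) \ {ε}) ∪ (FOLLOW(N) if α ⇒* ε)).

L → a: PREDICT = { 'a' }
  'a' is in predict set, so this production goes in M[L, 'a']
L → x: PREDICT = { 'x' }
L → c: PREDICT = { 'c' }
L → b: PREDICT = { 'b' }

M[L, 'a'] = L → a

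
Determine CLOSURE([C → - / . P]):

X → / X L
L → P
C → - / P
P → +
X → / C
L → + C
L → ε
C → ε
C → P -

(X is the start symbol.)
{ [C → - / . P], [P → . +] }

To compute CLOSURE, for each item [A → α.Bβ] where B is a non-terminal, add [B → .γ] for all productions B → γ; repeat for the newly added items until nothing changes.

Start with: [C → - / . P]
  [C → - / . P] has the dot before P: add [P → . +]
No further items can be added.

CLOSURE = { [C → - / . P], [P → . +] }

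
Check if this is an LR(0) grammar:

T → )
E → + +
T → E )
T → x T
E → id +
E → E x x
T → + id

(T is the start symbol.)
Augment with T' → T and build the canonical LR(0) collection (I0 = CLOSURE({[T' → . T]}), then GOTO on every symbol after a dot until no new states appear). It has 14 states:
  I0: { [E → . + +], [E → . E x x], [E → . id +], [T → . )], [T → . + id], [T → . E )], [T → . x T], [T' → . T] }  — shift
  I1: { [T → ) .] }  — reduce
  I2: { [E → + . +], [T → + . id] }  — shift
  I3: { [E → E . x x], [T → E . )] }  — shift
  I4: { [T' → T .] }  — accept
  I5: { [E → id . +] }  — shift
  I6: { [E → . + +], [E → . E x x], [E → . id +], [T → . )], [T → . + id], [T → . E )], [T → . x T], [T → x . T] }  — shift
  I7: { [T → x T .] }  — reduce
  I8: { [E → id + .] }  — reduce
  I9: { [T → E ) .] }  — reduce
  I10: { [E → E x . x] }  — shift
  I11: { [E → E x x .] }  — reduce
  I12: { [E → + + .] }  — reduce
  I13: { [T → + id .] }  — reduce

Every state is either a pure shift/goto state or contains exactly one complete item and nothing to shift — no conflicts. The grammar is LR(0).

Answer: Yes, the grammar is LR(0)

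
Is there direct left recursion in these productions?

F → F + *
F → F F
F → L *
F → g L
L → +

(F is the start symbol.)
Yes, F is left-recursive

Direct left recursion occurs when N → N α for some non-terminal N (the right-hand side begins with the left-hand side itself).

F → F + *: LEFT RECURSIVE (starts with F)
F → F F: LEFT RECURSIVE (starts with F)
F → L *: starts with L
F → g L: starts with g
L → +: starts with '+'

The grammar has direct left recursion on: F.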